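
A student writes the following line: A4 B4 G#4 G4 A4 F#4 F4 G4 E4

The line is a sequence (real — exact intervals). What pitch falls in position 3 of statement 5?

C4

With 3-note cells, note 3 of each statement runs G#4, F#4, E4.
Extending down a 2nd: D4 → C4.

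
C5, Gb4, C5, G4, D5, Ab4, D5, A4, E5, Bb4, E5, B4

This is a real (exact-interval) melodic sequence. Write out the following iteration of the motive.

F#5 C5 F#5 C#5

Taking 4-note groups, the heads are C5, D5, E5: the pattern moves up a 2nd.
Statement 4 starts on F#5 and keeps the same exact contour: F#5 C5 F#5 C#5.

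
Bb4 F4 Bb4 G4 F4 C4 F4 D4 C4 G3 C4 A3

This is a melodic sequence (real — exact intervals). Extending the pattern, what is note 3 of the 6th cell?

With 4-note cells, note 3 of each statement runs Bb4, F4, C4.
Carrying that down a 4th forward: G3 → D3 → A2.

A2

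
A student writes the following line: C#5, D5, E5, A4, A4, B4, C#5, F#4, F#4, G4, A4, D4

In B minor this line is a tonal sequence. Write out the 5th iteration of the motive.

With a 4-note motive the entries are C#5, A4, F#4, each down a 3rd from the previous.
Extending down a 3rd: D4 → B3.
Statement 5 starts on B3 and keeps the same diatonic contour: B3 C#4 D4 G3.

B3 C#4 D4 G3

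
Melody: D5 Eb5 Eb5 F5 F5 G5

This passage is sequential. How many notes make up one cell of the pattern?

Try groups of 2 (3 cells in 6 notes):
D5 Eb5 | Eb5 F5 | F5 G5
Each cell is the previous one up a 2nd — so the unit is 2 notes.

2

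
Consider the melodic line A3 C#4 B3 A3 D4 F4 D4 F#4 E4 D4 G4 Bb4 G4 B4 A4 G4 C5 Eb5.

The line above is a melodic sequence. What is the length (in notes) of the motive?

Try groups of 6 (3 cells in 18 notes):
A3 C#4 B3 A3 D4 F4 | D4 F#4 E4 D4 G4 Bb4 | G4 B4 A4 G4 C5 Eb5
That's a consistent up a 4th shift per cell, and no other grouping gives one.

6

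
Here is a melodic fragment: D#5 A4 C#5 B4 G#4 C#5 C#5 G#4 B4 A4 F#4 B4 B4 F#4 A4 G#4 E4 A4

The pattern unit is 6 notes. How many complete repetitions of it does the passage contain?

3

18 notes in groups of 6 gives 18/6 = 3 statements.
Starts: D#5, C#5, B4 — each down a 2nd.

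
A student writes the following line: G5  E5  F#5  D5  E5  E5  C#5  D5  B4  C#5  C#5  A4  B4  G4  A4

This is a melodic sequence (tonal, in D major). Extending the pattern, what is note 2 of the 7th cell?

G3

The unit is 5 notes. Position-2 pitches of the 3 shown cells: E5, C#5, A4.
Carrying that down a 3rd forward: F#4 → D4 → B3 → G3.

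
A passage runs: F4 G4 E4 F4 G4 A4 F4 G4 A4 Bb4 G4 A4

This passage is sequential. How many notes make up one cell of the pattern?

4

Try groups of 4 (3 cells in 12 notes):
F4 G4 E4 F4 | G4 A4 F4 G4 | A4 Bb4 G4 A4
Every group is a transposition up a 2nd of the one before; no shorter unit works.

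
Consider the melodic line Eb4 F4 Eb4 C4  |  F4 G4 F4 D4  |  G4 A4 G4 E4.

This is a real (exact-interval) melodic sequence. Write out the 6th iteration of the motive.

C#5 D#5 C#5 A#4

Taking 4-note groups, the heads are Eb4, F4, G4: the pattern moves up a 2nd.
Carrying on: A4 → B4 → C#5.
Statement 6 starts on C#5 and keeps the same exact contour: C#5 D#5 C#5 A#4.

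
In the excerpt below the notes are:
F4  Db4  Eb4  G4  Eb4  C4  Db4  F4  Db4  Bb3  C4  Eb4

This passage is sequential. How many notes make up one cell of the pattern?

4

12 notes total. Splitting into 3 groups of 4:
F4 Db4 Eb4 G4 | Eb4 C4 Db4 F4 | Db4 Bb3 C4 Eb4
That's a consistent down a 2nd shift per cell, and no other grouping gives one.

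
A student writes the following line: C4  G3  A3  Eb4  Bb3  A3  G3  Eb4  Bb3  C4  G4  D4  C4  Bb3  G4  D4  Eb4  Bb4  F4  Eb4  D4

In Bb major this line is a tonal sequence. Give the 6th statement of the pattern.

The 7-note cells begin on C4, Eb4, G4 — each up a 3rd from the last.
Extending up a 3rd: Bb4 → D5 → F5.
From F5 the diatonic shape gives F5 C5 D5 A5 Eb5 D5 C5.

F5 C5 D5 A5 Eb5 D5 C5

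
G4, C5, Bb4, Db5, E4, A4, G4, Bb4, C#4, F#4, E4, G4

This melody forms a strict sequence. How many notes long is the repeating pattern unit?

There are 12 notes; a 4-note unit gives 3 cells:
G4 C5 Bb4 Db5 | E4 A4 G4 Bb4 | C#4 F#4 E4 G4
That's a consistent down a 3rd shift per cell, and no other grouping gives one.

4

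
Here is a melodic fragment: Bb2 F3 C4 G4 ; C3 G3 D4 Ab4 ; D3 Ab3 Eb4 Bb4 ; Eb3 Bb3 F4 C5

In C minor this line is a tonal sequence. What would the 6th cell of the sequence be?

G3 D4 Ab4 Eb5

Unit = 4 notes; the statements start on Bb2, C3, D3, Eb3, moving up a 2nd each time.
Carrying on: F3 → G3.
From G3 the diatonic shape gives G3 D4 Ab4 Eb5.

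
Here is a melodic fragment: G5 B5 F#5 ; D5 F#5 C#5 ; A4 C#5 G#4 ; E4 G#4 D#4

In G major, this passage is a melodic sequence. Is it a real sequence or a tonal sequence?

Each cell has the same semitone pattern (4, -5) — intervals are preserved exactly.
And C#5 lies outside G major, so the sequence is real rather than tonal.

real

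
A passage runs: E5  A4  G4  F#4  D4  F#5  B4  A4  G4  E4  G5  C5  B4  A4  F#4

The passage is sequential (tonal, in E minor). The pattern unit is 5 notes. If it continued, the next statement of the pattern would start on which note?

With a 5-note motive the entries are E5, F#5, G5, each up a 2nd from the previous.
One more step up a 2nd gives A5.

A5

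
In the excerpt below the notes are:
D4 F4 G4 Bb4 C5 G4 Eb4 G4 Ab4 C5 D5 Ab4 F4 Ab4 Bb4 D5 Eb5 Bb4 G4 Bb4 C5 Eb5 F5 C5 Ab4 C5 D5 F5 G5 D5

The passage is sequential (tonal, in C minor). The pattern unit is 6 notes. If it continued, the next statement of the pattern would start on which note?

Bb4

The 6-note cells begin on D4, Eb4, F4, G4, Ab4 — each up a 2nd from the last.
One more step up a 2nd gives Bb4.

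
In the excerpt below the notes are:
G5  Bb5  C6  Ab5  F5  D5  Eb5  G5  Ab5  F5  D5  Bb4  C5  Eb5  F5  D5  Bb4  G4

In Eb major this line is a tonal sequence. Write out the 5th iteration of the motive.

F4 Ab4 Bb4 G4 Eb4 C4

Taking 6-note groups, the heads are G5, Eb5, C5: the pattern moves down a 3rd.
Extending down a 3rd: Ab4 → F4.
From F4 the diatonic shape gives F4 Ab4 Bb4 G4 Eb4 C4.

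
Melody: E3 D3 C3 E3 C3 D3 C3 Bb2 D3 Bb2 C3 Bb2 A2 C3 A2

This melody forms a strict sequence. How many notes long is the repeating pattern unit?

There are 15 notes; a 5-note unit gives 3 cells:
E3 D3 C3 E3 C3 | D3 C3 Bb2 D3 Bb2 | C3 Bb2 A2 C3 A2
That's a consistent down a 2nd shift per cell, and no other grouping gives one.

5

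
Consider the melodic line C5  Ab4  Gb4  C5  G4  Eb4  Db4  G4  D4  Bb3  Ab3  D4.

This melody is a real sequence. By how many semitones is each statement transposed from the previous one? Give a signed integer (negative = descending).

Taking 4-note groups, the heads are C5, G4, D4: the pattern moves down a 4th.
C5 to G4 spans -5 semitones.

-5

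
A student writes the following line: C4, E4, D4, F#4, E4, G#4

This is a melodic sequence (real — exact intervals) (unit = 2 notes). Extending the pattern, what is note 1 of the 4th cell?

F#4

The unit is 2 notes. Position-1 pitches of the 3 shown cells: C4, D4, E4.
Each moves up a 2nd; the next is F#4.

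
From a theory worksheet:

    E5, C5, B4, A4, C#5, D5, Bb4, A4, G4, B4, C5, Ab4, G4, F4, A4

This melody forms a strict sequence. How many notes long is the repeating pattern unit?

5

Try groups of 5 (3 cells in 15 notes):
E5 C5 B4 A4 C#5 | D5 Bb4 A4 G4 B4 | C5 Ab4 G4 F4 A4
Each cell is the previous one down a 2nd — so the unit is 5 notes.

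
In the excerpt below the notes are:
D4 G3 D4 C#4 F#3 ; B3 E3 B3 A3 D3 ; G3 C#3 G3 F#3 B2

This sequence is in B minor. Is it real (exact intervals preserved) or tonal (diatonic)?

tonal

Every note is diatonic to B minor.
Cell 1 has -1 semitones from note 3 to 4, but cell 2 has -2 — the interval quality changes while the contour stays the same, which is the hallmark of a tonal sequence.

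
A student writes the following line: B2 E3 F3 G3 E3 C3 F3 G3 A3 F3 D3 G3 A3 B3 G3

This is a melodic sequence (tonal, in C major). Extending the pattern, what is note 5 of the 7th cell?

D4

With 5-note cells, note 5 of each statement runs E3, F3, G3.
Carrying that up a 2nd forward: A3 → B3 → C4 → D4.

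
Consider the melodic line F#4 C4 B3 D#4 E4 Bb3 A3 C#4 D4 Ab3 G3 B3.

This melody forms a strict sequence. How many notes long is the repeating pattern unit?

4

12 notes total. Splitting into 3 groups of 4:
F#4 C4 B3 D#4 | E4 Bb3 A3 C#4 | D4 Ab3 G3 B3
Every group is a transposition down a 2nd of the one before; no shorter unit works.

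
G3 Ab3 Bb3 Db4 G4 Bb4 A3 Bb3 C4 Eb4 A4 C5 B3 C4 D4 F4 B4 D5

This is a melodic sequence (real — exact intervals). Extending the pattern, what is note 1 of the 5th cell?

Grouping in 6s, the 1st note of each cell is G3, A3, B3.
Carrying that up a 2nd forward: C#4 → D#4.

D#4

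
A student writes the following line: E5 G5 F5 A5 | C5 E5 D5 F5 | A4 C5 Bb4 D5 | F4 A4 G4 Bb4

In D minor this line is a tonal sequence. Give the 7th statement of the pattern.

G3 Bb3 A3 C4

Unit = 4 notes; the statements start on E5, C5, A4, F4, moving down a 3rd each time.
Extending down a 3rd: D4 → Bb3 → G3.
So cell 7 is G3 Bb3 A3 C4.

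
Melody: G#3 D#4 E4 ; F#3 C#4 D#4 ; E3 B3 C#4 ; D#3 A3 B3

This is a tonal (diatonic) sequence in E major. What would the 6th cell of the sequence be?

The 3-note cells begin on G#3, F#3, E3, D#3 — each down a 2nd from the last.
Carrying on: C#3 → B2.
From B2 the diatonic shape gives B2 F#3 G#3.

B2 F#3 G#3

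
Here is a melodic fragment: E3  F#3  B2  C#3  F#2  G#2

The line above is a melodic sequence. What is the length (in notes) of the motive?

2

Try groups of 2 (3 cells in 6 notes):
E3 F#3 | B2 C#3 | F#2 G#2
That's a consistent down a 4th shift per cell, and no other grouping gives one.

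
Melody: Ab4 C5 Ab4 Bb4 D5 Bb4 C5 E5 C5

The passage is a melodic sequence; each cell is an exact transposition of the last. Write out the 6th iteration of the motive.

F#5 A#5 F#5

Unit = 3 notes; the statements start on Ab4, Bb4, C5, moving up a 2nd each time.
Carrying on: D5 → E5 → F#5.
Statement 6 starts on F#5 and keeps the same exact contour: F#5 A#5 F#5.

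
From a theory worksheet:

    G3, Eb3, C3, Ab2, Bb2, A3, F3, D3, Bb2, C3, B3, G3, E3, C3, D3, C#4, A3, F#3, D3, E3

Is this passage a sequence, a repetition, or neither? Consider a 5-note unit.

sequence

Each 5-note cell is the previous one transposed up a 2nd.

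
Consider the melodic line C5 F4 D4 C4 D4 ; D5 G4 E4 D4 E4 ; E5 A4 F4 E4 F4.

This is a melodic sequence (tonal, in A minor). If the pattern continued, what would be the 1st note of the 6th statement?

A5

With 5-note cells, note 1 of each statement runs C5, D5, E5.
Extending up a 2nd: F5 → G5 → A5.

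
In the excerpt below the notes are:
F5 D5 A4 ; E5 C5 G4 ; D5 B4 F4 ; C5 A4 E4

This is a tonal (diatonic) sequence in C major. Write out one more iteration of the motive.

Taking 3-note groups, the heads are F5, E5, D5, C5: the pattern moves down a 2nd.
So cell 5 is B4 G4 D4.

B4 G4 D4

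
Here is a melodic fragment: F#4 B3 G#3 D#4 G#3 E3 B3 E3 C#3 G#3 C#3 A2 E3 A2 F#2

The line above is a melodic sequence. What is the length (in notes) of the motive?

15 notes total. Splitting into 5 groups of 3:
F#4 B3 G#3 | D#4 G#3 E3 | B3 E3 C#3 | G#3 C#3 A2 | E3 A2 F#2
That's a consistent down a 3rd shift per cell, and no other grouping gives one.

3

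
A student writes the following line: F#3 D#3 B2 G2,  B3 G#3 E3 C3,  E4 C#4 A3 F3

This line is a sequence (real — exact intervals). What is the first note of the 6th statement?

Unit = 4 notes; the statements start on F#3, B3, E4, moving up a 4th each time.
Extending the heads up a 4th: A4 → D5 → G5.

G5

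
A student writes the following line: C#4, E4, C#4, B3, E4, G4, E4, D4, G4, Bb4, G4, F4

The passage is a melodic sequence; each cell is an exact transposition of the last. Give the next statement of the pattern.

The 4-note cells begin on C#4, E4, G4 — each up a 3rd from the last.
Statement 4 starts on Bb4 and keeps the same exact contour: Bb4 Db5 Bb4 Ab4.

Bb4 Db5 Bb4 Ab4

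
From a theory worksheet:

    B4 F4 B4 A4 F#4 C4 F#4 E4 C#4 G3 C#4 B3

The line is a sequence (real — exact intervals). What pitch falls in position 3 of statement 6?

Grouping in 4s, the 3rd note of each cell is B4, F#4, C#4.
Each moves down a 4th. Continuing: G#3 → D#3 → A#2.

A#2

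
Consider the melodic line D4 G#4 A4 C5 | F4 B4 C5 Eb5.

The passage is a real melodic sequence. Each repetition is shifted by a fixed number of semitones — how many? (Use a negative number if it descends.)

3

With a 4-note motive the entries are D4, F4, each up a 3rd from the previous.
D4 to F4 spans +3 semitones.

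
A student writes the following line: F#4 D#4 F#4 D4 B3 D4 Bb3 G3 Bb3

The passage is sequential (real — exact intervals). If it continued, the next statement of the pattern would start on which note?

Gb3

Taking 3-note groups, the heads are F#4, D4, Bb3: the pattern moves down a 3rd.
The next head, down a 3rd from Bb3, is Gb3.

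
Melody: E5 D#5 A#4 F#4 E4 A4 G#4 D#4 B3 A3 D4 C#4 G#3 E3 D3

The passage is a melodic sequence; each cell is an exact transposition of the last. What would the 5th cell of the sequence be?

With a 5-note motive the entries are E5, A4, D4, each down a 5th from the previous.
Carrying on: G3 → C3.
From C3 the exact shape gives C3 B2 F#2 D2 C2.

C3 B2 F#2 D2 C2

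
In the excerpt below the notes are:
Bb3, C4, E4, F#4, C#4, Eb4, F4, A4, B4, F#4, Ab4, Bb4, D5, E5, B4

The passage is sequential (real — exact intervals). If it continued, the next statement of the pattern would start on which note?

Db5

Unit = 5 notes; the statements start on Bb3, Eb4, Ab4, moving up a 4th each time.
The next head, up a 4th from Ab4, is Db5.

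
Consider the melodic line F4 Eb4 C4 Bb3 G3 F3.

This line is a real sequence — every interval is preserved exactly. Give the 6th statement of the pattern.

E2 D2

The 2-note cells begin on F4, C4, G3 — each down a 4th from the last.
Continuing the starts: D3 → A2 → E2.
From E2 the exact shape gives E2 D2.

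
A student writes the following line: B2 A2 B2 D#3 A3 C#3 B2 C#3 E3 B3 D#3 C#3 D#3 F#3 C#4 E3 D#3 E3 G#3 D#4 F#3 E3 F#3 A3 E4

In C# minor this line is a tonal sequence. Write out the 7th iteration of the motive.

A3 G#3 A3 C#4 G#4

Taking 5-note groups, the heads are B2, C#3, D#3, E3, F#3: the pattern moves up a 2nd.
Continuing the starts: G#3 → A3.
So cell 7 is A3 G#3 A3 C#4 G#4.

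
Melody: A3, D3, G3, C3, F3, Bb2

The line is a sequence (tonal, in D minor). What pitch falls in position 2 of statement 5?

G2

With 2-note cells, note 2 of each statement runs D3, C3, Bb2.
Carrying that down a 2nd forward: A2 → G2.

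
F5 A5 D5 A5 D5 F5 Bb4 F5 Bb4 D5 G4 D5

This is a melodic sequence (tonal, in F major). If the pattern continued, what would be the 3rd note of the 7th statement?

F3

Grouping in 4s, the 3rd note of each cell is D5, Bb4, G4.
Each moves down a 3rd. Continuing: E4 → C4 → A3 → F3.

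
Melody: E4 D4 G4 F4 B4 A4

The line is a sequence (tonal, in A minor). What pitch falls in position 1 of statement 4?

The unit is 2 notes. Position-1 pitches of the 3 shown cells: E4, G4, B4.
One more up a 3rd gives D5.

D5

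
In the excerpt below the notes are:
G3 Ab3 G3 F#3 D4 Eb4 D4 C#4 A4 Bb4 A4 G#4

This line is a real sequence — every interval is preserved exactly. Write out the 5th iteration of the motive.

B5 C6 B5 A#5

Taking 4-note groups, the heads are G3, D4, A4: the pattern moves up a 5th.
Extending up a 5th: E5 → B5.
So cell 5 is B5 C6 B5 A#5.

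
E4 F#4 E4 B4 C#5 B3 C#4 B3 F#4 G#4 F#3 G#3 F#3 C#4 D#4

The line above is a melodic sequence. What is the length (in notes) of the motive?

5

15 notes total. Splitting into 3 groups of 5:
E4 F#4 E4 B4 C#5 | B3 C#4 B3 F#4 G#4 | F#3 G#3 F#3 C#4 D#4
Every group is a transposition down a 4th of the one before; no shorter unit works.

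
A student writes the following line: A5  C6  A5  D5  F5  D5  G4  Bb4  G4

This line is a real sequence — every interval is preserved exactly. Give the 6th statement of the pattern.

Bb2 Db3 Bb2

Taking 3-note groups, the heads are A5, D5, G4: the pattern moves down a 5th.
Extending down a 5th: C4 → F3 → Bb2.
So cell 6 is Bb2 Db3 Bb2.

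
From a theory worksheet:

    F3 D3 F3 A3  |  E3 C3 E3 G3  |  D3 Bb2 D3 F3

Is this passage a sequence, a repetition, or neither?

Each 4-note cell is the previous one transposed down a 2nd.

sequence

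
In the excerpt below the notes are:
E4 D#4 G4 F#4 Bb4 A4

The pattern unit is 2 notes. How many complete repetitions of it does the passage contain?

3

6 notes in groups of 2 gives 6/2 = 3 statements.
Starts: E4, G4, Bb4 — each up a 3rd.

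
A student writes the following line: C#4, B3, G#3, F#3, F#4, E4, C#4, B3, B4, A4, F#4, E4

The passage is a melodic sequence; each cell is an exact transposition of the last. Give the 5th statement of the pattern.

A5 G5 E5 D5

The 4-note cells begin on C#4, F#4, B4 — each up a 4th from the last.
Carrying on: E5 → A5.
So cell 5 is A5 G5 E5 D5.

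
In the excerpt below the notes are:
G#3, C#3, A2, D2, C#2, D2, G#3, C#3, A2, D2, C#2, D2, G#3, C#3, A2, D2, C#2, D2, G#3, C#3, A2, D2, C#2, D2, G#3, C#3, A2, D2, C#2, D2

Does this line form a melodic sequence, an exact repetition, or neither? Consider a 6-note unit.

Each 6-note cell is identical (G#3 C#3 A2 D2 C#2 D2), restated at the same pitch.

repetition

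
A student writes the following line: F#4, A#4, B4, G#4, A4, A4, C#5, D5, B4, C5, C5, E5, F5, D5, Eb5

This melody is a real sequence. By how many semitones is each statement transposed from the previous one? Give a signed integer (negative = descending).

Taking 5-note groups, the heads are F#4, A4, C5: the pattern moves up a 3rd.
F#4→A4 is 69 − 66 = 3 semitones.

3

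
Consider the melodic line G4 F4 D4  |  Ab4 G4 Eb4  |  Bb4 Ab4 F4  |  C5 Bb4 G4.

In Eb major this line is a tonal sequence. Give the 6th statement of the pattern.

With a 3-note motive the entries are G4, Ab4, Bb4, C5, each up a 2nd from the previous.
Continuing the starts: D5 → Eb5.
Statement 6 starts on Eb5 and keeps the same diatonic contour: Eb5 D5 Bb4.

Eb5 D5 Bb4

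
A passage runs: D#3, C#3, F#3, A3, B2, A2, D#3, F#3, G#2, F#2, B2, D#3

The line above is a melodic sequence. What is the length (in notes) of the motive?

4

Try groups of 4 (3 cells in 12 notes):
D#3 C#3 F#3 A3 | B2 A2 D#3 F#3 | G#2 F#2 B2 D#3
That's a consistent down a 3rd shift per cell, and no other grouping gives one.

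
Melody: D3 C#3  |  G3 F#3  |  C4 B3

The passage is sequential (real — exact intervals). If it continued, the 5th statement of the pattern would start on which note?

Unit = 2 notes; the statements start on D3, G3, C4, moving up a 4th each time.
Extending the heads up a 4th: F4 → Bb4.

Bb4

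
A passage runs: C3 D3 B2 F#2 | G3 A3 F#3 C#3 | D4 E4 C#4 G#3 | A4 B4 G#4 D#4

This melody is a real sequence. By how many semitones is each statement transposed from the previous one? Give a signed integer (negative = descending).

Unit = 4 notes; the statements start on C3, G3, D4, A4, moving up a 5th each time.
C3→G3 is 55 − 48 = 7 semitones.

7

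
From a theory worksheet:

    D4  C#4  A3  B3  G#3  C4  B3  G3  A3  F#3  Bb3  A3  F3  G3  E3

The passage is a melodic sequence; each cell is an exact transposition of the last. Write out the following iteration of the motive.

The 5-note cells begin on D4, C4, Bb3 — each down a 2nd from the last.
So cell 4 is Ab3 G3 Eb3 F3 D3.

Ab3 G3 Eb3 F3 D3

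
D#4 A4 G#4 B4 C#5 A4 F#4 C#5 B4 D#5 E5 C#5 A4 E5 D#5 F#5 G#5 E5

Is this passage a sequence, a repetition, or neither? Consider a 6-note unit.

sequence

Each 6-note cell is the previous one transposed up a 3rd.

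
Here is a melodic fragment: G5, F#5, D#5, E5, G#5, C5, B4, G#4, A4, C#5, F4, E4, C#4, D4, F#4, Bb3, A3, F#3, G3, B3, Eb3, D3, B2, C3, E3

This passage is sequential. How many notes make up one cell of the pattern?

Try groups of 5 (5 cells in 25 notes):
G5 F#5 D#5 E5 G#5 | C5 B4 G#4 A4 C#5 | F4 E4 C#4 D4 F#4 | Bb3 A3 F#3 G3 B3 | Eb3 D3 B2 C3 E3
Each cell is the previous one down a 5th — so the unit is 5 notes.

5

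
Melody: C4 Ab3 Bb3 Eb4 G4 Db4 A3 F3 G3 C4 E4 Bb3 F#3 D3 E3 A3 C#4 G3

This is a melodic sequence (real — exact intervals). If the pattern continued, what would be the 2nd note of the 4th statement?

With 6-note cells, note 2 of each statement runs Ab3, F3, D3.
One more down a 3rd gives B2.

B2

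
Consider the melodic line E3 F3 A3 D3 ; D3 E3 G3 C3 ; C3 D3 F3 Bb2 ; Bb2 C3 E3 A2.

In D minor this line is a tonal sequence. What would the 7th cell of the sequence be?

With a 4-note motive the entries are E3, D3, C3, Bb2, each down a 2nd from the previous.
Carrying on: A2 → G2 → F2.
From F2 the diatonic shape gives F2 G2 Bb2 E2.

F2 G2 Bb2 E2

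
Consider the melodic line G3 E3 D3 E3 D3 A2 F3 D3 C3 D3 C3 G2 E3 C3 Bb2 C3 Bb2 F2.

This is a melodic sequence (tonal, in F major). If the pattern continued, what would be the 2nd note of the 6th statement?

The unit is 6 notes. Position-2 pitches of the 3 shown cells: E3, D3, C3.
Carrying that down a 2nd forward: Bb2 → A2 → G2.

G2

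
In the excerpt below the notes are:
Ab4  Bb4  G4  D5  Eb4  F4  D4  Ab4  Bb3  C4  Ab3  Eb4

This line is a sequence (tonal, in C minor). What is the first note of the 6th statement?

With a 4-note motive the entries are Ab4, Eb4, Bb3, each down a 4th from the previous.
Continuing: F3 → C3 → G2. Statement 6 starts on G2.

G2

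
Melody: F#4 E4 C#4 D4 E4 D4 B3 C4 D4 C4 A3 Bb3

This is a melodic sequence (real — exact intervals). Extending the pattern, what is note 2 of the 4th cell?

With 4-note cells, note 2 of each statement runs E4, D4, C4.
From C4, down a 2nd gives Bb3.

Bb3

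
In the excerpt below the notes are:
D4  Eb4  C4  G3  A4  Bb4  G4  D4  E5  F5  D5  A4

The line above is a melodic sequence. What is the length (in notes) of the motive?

Try groups of 4 (3 cells in 12 notes):
D4 Eb4 C4 G3 | A4 Bb4 G4 D4 | E5 F5 D5 A4
Each cell is the previous one up a 5th — so the unit is 4 notes.

4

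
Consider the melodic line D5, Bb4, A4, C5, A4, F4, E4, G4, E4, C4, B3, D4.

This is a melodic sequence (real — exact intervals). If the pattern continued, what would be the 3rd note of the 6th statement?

G#2

The unit is 4 notes. Position-3 pitches of the 3 shown cells: A4, E4, B3.
Carrying that down a 4th forward: F#3 → C#3 → G#2.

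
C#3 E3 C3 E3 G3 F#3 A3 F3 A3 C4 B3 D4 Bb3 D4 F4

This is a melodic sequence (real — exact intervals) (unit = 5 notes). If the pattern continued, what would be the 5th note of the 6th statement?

With 5-note cells, note 5 of each statement runs G3, C4, F4.
Extending up a 4th: Bb4 → Eb5 → Ab5.

Ab5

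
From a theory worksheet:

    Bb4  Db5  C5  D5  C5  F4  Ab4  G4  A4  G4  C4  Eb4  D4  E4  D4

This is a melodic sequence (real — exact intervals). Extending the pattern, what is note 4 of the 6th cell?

Grouping in 5s, the 4th note of each cell is D5, A4, E4.
Each moves down a 4th. Continuing: B3 → F#3 → C#3.

C#3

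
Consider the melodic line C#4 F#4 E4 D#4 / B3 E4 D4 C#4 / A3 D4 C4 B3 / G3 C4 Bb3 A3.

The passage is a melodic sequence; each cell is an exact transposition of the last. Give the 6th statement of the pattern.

Eb3 Ab3 Gb3 F3

Taking 4-note groups, the heads are C#4, B3, A3, G3: the pattern moves down a 2nd.
Carrying on: F3 → Eb3.
From Eb3 the exact shape gives Eb3 Ab3 Gb3 F3.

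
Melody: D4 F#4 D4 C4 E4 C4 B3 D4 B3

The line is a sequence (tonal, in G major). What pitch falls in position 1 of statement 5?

G3

With 3-note cells, note 1 of each statement runs D4, C4, B3.
Each moves down a 2nd. Continuing: A3 → G3.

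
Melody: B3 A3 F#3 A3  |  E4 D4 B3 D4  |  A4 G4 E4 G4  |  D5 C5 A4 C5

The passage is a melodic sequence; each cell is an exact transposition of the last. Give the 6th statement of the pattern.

C6 Bb5 G5 Bb5

Unit = 4 notes; the statements start on B3, E4, A4, D5, moving up a 4th each time.
Extending up a 4th: G5 → C6.
Statement 6 starts on C6 and keeps the same exact contour: C6 Bb5 G5 Bb5.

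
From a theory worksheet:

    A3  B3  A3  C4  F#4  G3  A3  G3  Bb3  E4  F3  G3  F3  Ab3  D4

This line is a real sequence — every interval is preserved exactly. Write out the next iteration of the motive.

Unit = 5 notes; the statements start on A3, G3, F3, moving down a 2nd each time.
Statement 4 starts on Eb3 and keeps the same exact contour: Eb3 F3 Eb3 Gb3 C4.

Eb3 F3 Eb3 Gb3 C4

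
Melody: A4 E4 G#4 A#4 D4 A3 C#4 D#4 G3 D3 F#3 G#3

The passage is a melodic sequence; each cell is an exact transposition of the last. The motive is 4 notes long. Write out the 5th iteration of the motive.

Taking 4-note groups, the heads are A4, D4, G3: the pattern moves down a 5th.
Extending down a 5th: C3 → F2.
Statement 5 starts on F2 and keeps the same exact contour: F2 C2 E2 F#2.

F2 C2 E2 F#2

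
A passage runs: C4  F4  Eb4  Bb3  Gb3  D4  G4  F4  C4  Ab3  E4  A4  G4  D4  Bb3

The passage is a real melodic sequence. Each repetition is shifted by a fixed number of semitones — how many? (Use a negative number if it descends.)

2

The 5-note cells begin on C4, D4, E4 — each up a 2nd from the last.
C4 to D4 spans +2 semitones.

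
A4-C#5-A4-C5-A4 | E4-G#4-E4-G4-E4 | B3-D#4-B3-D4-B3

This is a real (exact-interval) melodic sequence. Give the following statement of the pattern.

With a 5-note motive the entries are A4, E4, B3, each down a 4th from the previous.
Statement 4 starts on F#3 and keeps the same exact contour: F#3 A#3 F#3 A3 F#3.

F#3 A#3 F#3 A3 F#3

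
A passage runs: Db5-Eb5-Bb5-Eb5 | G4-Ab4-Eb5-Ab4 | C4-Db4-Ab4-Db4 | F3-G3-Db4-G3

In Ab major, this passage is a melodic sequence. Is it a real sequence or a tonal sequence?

Every note is diatonic to Ab major.
Cell 1 has +2 semitones from note 1 to 2, but cell 2 has +1 — the interval quality changes while the contour stays the same, which is the hallmark of a tonal sequence.

tonal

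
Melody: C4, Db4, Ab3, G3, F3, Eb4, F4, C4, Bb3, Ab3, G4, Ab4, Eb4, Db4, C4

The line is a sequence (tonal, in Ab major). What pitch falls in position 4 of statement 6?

The unit is 5 notes. Position-4 pitches of the 3 shown cells: G3, Bb3, Db4.
Each moves up a 3rd. Continuing: F4 → Ab4 → C5.

C5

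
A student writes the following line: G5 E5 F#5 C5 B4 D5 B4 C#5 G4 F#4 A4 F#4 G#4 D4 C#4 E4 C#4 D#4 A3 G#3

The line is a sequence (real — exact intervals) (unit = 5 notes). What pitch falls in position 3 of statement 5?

With 5-note cells, note 3 of each statement runs F#5, C#5, G#4, D#4.
Each moves down a 4th; the next is A#3.

A#3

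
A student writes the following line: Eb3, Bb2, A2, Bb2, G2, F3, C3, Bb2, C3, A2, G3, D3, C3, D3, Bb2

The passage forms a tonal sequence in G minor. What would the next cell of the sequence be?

With a 5-note motive the entries are Eb3, F3, G3, each up a 2nd from the previous.
So cell 4 is A3 Eb3 D3 Eb3 C3.

A3 Eb3 D3 Eb3 C3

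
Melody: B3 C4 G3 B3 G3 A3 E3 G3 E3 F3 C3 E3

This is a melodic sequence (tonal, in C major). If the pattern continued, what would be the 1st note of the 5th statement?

With 4-note cells, note 1 of each statement runs B3, G3, E3.
Extending down a 3rd: C3 → A2.

A2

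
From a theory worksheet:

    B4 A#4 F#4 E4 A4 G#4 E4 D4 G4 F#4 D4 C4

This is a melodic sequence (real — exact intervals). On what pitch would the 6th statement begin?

With a 4-note motive the entries are B4, A4, G4, each down a 2nd from the previous.
Continuing: F4 → Eb4 → Db4. Statement 6 starts on Db4.

Db4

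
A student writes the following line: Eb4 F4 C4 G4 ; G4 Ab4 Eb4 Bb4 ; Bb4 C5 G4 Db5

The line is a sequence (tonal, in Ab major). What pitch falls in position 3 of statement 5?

Grouping in 4s, the 3rd note of each cell is C4, Eb4, G4.
Carrying that up a 3rd forward: Bb4 → Db5.

Db5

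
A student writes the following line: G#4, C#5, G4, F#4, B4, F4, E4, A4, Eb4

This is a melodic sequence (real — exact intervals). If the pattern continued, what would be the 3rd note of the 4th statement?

With 3-note cells, note 3 of each statement runs G4, F4, Eb4.
One more down a 2nd gives Db4.

Db4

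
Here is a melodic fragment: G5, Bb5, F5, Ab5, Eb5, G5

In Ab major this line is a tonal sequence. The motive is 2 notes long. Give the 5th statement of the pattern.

Unit = 2 notes; the statements start on G5, F5, Eb5, moving down a 2nd each time.
Extending down a 2nd: Db5 → C5.
Statement 5 starts on C5 and keeps the same diatonic contour: C5 Eb5.

C5 Eb5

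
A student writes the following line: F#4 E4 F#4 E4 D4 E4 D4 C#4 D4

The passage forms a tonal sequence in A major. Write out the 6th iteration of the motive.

Unit = 3 notes; the statements start on F#4, E4, D4, moving down a 2nd each time.
Extending down a 2nd: C#4 → B3 → A3.
So cell 6 is A3 G#3 A3.

A3 G#3 A3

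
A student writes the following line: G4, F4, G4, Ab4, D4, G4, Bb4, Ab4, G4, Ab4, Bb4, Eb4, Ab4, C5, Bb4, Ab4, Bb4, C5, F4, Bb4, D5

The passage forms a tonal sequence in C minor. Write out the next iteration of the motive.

C5 Bb4 C5 D5 G4 C5 Eb5

Unit = 7 notes; the statements start on G4, Ab4, Bb4, moving up a 2nd each time.
So cell 4 is C5 Bb4 C5 D5 G4 C5 Eb5.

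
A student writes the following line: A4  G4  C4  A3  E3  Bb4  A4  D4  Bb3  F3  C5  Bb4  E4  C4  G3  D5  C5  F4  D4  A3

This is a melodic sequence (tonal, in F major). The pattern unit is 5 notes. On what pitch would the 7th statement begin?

G5

Unit = 5 notes; the statements start on A4, Bb4, C5, D5, moving up a 2nd each time.
Continuing: E5 → F5 → G5. Statement 7 starts on G5.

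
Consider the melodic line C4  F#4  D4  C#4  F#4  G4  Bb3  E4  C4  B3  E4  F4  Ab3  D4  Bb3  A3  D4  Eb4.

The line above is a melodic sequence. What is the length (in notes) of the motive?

18 notes total. Splitting into 3 groups of 6:
C4 F#4 D4 C#4 F#4 G4 | Bb3 E4 C4 B3 E4 F4 | Ab3 D4 Bb3 A3 D4 Eb4
Each cell is the previous one down a 2nd — so the unit is 6 notes.

6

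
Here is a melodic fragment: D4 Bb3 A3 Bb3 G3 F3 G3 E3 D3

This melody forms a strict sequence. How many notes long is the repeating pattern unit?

3

9 notes total. Splitting into 3 groups of 3:
D4 Bb3 A3 | Bb3 G3 F3 | G3 E3 D3
That's a consistent down a 3rd shift per cell, and no other grouping gives one.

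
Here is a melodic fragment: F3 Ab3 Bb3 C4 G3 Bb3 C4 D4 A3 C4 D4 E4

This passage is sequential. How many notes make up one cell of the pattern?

4

There are 12 notes; a 4-note unit gives 3 cells:
F3 Ab3 Bb3 C4 | G3 Bb3 C4 D4 | A3 C4 D4 E4
Every group is a transposition up a 2nd of the one before; no shorter unit works.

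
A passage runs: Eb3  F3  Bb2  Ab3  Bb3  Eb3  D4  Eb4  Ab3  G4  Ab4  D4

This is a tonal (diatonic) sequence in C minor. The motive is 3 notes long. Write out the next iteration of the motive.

C5 D5 G4

Taking 3-note groups, the heads are Eb3, Ab3, D4, G4: the pattern moves up a 4th.
Statement 5 starts on C5 and keeps the same diatonic contour: C5 D5 G4.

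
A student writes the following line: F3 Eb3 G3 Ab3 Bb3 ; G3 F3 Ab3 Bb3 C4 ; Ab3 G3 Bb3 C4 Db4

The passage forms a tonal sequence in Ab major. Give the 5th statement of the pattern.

Taking 5-note groups, the heads are F3, G3, Ab3: the pattern moves up a 2nd.
Carrying on: Bb3 → C4.
So cell 5 is C4 Bb3 Db4 Eb4 F4.

C4 Bb3 Db4 Eb4 F4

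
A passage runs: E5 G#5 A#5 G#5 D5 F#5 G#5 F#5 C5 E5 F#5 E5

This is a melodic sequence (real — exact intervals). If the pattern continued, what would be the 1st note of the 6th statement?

Gb4

Grouping in 4s, the 1st note of each cell is E5, D5, C5.
Extending down a 2nd: Bb4 → Ab4 → Gb4.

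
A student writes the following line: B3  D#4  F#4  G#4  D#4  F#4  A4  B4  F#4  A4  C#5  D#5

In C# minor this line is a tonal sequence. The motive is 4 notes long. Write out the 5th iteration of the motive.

C#5 E5 G#5 A5

Unit = 4 notes; the statements start on B3, D#4, F#4, moving up a 3rd each time.
Continuing the starts: A4 → C#5.
From C#5 the diatonic shape gives C#5 E5 G#5 A5.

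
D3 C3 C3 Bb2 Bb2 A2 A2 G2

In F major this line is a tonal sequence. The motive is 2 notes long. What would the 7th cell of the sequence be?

E2 D2

Unit = 2 notes; the statements start on D3, C3, Bb2, A2, moving down a 2nd each time.
Continuing the starts: G2 → F2 → E2.
Statement 7 starts on E2 and keeps the same diatonic contour: E2 D2.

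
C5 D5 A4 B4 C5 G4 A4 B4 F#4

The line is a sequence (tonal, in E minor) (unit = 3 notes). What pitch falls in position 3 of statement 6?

C4

The unit is 3 notes. Position-3 pitches of the 3 shown cells: A4, G4, F#4.
Each moves down a 2nd. Continuing: E4 → D4 → C4.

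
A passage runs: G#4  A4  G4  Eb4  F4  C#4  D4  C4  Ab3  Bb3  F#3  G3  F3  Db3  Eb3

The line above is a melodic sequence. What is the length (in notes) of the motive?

5

15 notes total. Splitting into 3 groups of 5:
G#4 A4 G4 Eb4 F4 | C#4 D4 C4 Ab3 Bb3 | F#3 G3 F3 Db3 Eb3
That's a consistent down a 5th shift per cell, and no other grouping gives one.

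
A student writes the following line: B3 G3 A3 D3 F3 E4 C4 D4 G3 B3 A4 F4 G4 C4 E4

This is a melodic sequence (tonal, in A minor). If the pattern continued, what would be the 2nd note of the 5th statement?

E5

With 5-note cells, note 2 of each statement runs G3, C4, F4.
Carrying that up a 4th forward: B4 → E5.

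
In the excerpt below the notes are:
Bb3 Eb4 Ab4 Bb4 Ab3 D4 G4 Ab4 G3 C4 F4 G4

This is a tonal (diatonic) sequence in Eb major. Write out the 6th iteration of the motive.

Unit = 4 notes; the statements start on Bb3, Ab3, G3, moving down a 2nd each time.
Continuing the starts: F3 → Eb3 → D3.
From D3 the diatonic shape gives D3 G3 C4 D4.

D3 G3 C4 D4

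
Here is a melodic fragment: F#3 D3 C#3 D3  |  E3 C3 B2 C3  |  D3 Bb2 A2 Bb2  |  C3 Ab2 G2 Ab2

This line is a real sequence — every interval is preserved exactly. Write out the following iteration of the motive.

Taking 4-note groups, the heads are F#3, E3, D3, C3: the pattern moves down a 2nd.
From Bb2 the exact shape gives Bb2 Gb2 F2 Gb2.

Bb2 Gb2 F2 Gb2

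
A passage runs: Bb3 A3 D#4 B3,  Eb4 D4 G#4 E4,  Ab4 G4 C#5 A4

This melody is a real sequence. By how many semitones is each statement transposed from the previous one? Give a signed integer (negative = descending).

5

The 4-note cells begin on Bb3, Eb4, Ab4 — each up a 4th from the last.
Bb3 to Eb4 spans +5 semitones.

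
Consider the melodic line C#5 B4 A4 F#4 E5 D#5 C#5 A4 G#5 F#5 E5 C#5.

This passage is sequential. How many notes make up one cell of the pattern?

Try groups of 4 (3 cells in 12 notes):
C#5 B4 A4 F#4 | E5 D#5 C#5 A4 | G#5 F#5 E5 C#5
Every group is a transposition up a 3rd of the one before; no shorter unit works.

4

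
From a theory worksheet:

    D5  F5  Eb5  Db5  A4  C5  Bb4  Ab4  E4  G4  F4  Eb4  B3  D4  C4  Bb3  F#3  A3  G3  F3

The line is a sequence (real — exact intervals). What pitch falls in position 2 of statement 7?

The unit is 4 notes. Position-2 pitches of the 5 shown cells: F5, C5, G4, D4, A3.
Carrying that down a 4th forward: E3 → B2.

B2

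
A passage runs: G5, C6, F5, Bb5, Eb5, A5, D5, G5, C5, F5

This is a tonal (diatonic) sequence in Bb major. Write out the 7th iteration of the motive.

Unit = 2 notes; the statements start on G5, F5, Eb5, D5, C5, moving down a 2nd each time.
Carrying on: Bb4 → A4.
From A4 the diatonic shape gives A4 D5.

A4 D5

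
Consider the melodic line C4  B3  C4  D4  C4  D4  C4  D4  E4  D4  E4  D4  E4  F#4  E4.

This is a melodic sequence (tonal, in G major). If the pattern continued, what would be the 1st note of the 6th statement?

A4

The unit is 5 notes. Position-1 pitches of the 3 shown cells: C4, D4, E4.
Extending up a 2nd: F#4 → G4 → A4.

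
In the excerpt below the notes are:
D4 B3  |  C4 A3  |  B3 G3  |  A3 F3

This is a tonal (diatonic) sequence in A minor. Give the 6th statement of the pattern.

Unit = 2 notes; the statements start on D4, C4, B3, A3, moving down a 2nd each time.
Continuing the starts: G3 → F3.
So cell 6 is F3 D3.

F3 D3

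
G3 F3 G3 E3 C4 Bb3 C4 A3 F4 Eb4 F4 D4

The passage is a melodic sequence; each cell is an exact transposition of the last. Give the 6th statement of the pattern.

Unit = 4 notes; the statements start on G3, C4, F4, moving up a 4th each time.
Extending up a 4th: Bb4 → Eb5 → Ab5.
From Ab5 the exact shape gives Ab5 Gb5 Ab5 F5.

Ab5 Gb5 Ab5 F5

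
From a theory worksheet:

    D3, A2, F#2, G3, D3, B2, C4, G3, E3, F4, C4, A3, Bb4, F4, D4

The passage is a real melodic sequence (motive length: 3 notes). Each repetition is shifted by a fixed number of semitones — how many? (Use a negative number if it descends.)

5

Taking 3-note groups, the heads are D3, G3, C4, F4, Bb4: the pattern moves up a 4th.
Counting half-steps from D3 to G3: 5.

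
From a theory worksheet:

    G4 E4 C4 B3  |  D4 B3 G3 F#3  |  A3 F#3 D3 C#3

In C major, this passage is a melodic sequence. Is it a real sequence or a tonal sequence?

Each cell has the same semitone pattern (-3, -4, -1) — intervals are preserved exactly.
And F#3 lies outside C major, so the sequence is real rather than tonal.

real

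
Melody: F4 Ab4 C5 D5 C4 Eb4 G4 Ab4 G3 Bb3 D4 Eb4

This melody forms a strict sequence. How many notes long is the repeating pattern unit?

4

Try groups of 4 (3 cells in 12 notes):
F4 Ab4 C5 D5 | C4 Eb4 G4 Ab4 | G3 Bb3 D4 Eb4
That's a consistent down a 4th shift per cell, and no other grouping gives one.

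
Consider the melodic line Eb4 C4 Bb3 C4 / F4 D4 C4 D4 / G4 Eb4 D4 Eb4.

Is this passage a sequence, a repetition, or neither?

Each 4-note cell is the previous one transposed up a 2nd.

sequence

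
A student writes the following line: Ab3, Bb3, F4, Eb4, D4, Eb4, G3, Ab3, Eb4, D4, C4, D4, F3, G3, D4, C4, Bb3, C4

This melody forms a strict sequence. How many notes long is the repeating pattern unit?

6

18 notes total. Splitting into 3 groups of 6:
Ab3 Bb3 F4 Eb4 D4 Eb4 | G3 Ab3 Eb4 D4 C4 D4 | F3 G3 D4 C4 Bb3 C4
Every group is a transposition down a 2nd of the one before; no shorter unit works.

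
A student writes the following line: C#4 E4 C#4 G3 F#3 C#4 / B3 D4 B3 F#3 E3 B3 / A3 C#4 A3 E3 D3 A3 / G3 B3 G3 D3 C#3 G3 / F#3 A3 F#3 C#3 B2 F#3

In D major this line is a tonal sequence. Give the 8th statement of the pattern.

With a 6-note motive the entries are C#4, B3, A3, G3, F#3, each down a 2nd from the previous.
Continuing the starts: E3 → D3 → C#3.
So cell 8 is C#3 E3 C#3 G2 F#2 C#3.

C#3 E3 C#3 G2 F#2 C#3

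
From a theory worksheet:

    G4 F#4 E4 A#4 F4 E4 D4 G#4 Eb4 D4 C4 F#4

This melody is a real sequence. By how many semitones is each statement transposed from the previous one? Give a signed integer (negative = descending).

Unit = 4 notes; the statements start on G4, F4, Eb4, moving down a 2nd each time.
G4→F4 is 65 − 67 = -2 semitones.

-2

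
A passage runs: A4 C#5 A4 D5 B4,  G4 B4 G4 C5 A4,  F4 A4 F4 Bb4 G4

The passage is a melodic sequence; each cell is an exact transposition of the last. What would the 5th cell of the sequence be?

Taking 5-note groups, the heads are A4, G4, F4: the pattern moves down a 2nd.
Continuing the starts: Eb4 → Db4.
So cell 5 is Db4 F4 Db4 Gb4 Eb4.

Db4 F4 Db4 Gb4 Eb4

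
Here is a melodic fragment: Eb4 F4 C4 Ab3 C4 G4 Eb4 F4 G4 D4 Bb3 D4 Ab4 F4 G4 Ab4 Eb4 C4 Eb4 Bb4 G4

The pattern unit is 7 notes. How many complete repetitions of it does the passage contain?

21 notes in groups of 7 gives 21/7 = 3 statements.
Starts: Eb4, F4, G4 — each up a 2nd.

3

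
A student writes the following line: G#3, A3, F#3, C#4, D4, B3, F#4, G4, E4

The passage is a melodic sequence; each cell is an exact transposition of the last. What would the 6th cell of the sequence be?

The 3-note cells begin on G#3, C#4, F#4 — each up a 4th from the last.
Continuing the starts: B4 → E5 → A5.
Statement 6 starts on A5 and keeps the same exact contour: A5 Bb5 G5.

A5 Bb5 G5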